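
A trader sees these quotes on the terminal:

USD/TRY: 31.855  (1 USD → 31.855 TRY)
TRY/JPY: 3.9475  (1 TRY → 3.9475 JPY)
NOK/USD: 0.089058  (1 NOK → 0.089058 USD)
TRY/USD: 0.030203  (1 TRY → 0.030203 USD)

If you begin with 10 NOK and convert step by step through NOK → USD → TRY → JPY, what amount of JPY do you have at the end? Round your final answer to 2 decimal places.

111.99

10 NOK × 0.089058 = 0.89058 USD
0.89058 USD × 31.855 = 28.3694259 TRY
28.3694259 TRY × 3.9475 = 111.98830874025 JPY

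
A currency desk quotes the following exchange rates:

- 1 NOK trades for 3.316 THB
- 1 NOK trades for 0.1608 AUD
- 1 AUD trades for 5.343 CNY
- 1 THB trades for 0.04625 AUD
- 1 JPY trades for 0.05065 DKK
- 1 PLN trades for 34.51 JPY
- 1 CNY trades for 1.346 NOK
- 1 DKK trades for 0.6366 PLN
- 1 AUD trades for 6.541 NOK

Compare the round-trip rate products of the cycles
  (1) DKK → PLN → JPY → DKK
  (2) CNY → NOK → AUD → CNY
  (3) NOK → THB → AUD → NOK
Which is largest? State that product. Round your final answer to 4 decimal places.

1.1564

(1) 0.6366 × 34.51 × 0.05065 = 1.11273
(2) 1.346 × 0.1608 × 5.343 = 1.15642
(3) 3.316 × 0.04625 × 6.541 = 1.00316
Highest is cycle (2) at 1.1564 (>1, arbitrage).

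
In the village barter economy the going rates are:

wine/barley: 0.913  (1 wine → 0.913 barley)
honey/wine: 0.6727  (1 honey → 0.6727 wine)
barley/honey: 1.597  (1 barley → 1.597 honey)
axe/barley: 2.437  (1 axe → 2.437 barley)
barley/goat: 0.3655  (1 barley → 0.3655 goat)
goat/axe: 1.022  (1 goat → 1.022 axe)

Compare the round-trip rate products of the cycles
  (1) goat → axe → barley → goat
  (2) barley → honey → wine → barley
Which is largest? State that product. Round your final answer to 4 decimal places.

(1) 1.022 × 2.437 × 0.3655 = 0.91032
(2) 1.597 × 0.6727 × 0.913 = 0.98084
Highest is cycle (2) at 0.9808 (≤1, no arbitrage).

0.9808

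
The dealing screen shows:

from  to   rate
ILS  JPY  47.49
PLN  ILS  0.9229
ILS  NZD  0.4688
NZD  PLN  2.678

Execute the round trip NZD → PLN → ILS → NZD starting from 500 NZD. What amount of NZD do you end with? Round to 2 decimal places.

500 NZD × 2.678 = 1339 PLN
1339 PLN × 0.9229 = 1235.7631 ILS
1235.7631 ILS × 0.4688 = 579.32574128 NZD

579.33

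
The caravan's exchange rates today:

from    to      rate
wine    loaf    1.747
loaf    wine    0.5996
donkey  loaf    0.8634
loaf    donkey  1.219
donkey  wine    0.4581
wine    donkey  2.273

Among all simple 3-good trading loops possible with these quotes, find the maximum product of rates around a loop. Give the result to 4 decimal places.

1.1767

wine→donkey→loaf→wine: 2.273 × 0.8634 × 0.5996 = 1.17672
wine→loaf→donkey→wine: 1.747 × 1.219 × 0.4581 = 0.97557
Maximum is wine→donkey→loaf→wine at 1.1767; arbitrage exists.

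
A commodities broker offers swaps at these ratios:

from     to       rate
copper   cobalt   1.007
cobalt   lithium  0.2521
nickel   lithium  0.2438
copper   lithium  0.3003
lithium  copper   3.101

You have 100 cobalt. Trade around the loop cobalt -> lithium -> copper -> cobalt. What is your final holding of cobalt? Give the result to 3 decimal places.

100 cobalt × 0.2521 = 25.21 lithium
25.21 lithium × 3.101 = 78.17621 copper
78.17621 copper × 1.007 = 78.72344347 cobalt

78.723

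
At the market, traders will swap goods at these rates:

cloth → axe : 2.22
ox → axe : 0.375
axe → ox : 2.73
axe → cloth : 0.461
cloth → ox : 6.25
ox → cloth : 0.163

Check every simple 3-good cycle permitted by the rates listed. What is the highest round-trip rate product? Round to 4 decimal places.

1.0805

cloth→ox→axe→cloth: 6.25 × 0.375 × 0.461 = 1.08047
cloth→axe→ox→cloth: 2.22 × 2.73 × 0.163 = 0.98788
Maximum is cloth→ox→axe→cloth at 1.0805; arbitrage exists.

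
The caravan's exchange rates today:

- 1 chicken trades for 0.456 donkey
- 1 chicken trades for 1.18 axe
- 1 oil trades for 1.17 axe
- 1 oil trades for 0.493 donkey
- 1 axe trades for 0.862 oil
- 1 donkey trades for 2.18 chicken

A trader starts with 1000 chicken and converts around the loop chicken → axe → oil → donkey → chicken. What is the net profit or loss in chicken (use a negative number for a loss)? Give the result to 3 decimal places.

93.183

1000 chicken × 1.18 = 1180 axe
1180 axe × 0.862 = 1017.16 oil
1017.16 oil × 0.493 = 501.45988 donkey
501.45988 donkey × 2.18 = 1093.1825384 chicken
Net change: 1093.1825384 − 1000 = 93.1825384 chicken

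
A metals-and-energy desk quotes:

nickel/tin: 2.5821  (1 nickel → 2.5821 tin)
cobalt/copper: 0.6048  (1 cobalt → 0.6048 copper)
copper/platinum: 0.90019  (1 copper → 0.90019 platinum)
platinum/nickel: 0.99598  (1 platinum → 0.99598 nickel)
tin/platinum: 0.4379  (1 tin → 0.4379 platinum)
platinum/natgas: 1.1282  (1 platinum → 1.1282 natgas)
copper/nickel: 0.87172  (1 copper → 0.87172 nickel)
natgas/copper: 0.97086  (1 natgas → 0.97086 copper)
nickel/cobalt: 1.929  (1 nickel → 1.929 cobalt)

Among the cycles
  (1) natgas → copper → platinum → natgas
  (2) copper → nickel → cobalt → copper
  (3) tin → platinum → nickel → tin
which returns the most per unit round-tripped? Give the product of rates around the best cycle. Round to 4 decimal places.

(1) 0.97086 × 0.90019 × 1.1282 = 0.98600
(2) 0.87172 × 1.929 × 0.6048 = 1.01700
(3) 0.4379 × 0.99598 × 2.5821 = 1.12616
Highest is cycle (3) at 1.1262 (>1, arbitrage).

1.1262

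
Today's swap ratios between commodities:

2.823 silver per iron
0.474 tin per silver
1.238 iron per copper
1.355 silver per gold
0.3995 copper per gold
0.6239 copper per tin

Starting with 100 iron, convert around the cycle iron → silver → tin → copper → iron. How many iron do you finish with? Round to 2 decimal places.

100 iron × 2.823 = 282.3 silver
282.3 silver × 0.474 = 133.8102 tin
133.8102 tin × 0.6239 = 83.48418378 copper
83.48418378 copper × 1.238 = 103.35341951964 iron

103.35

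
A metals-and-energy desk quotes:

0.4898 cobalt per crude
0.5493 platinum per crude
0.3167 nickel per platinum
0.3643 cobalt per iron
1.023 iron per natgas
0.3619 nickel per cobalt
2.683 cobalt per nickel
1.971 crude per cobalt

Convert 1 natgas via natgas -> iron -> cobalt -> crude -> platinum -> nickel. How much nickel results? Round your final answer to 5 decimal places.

1 natgas × 1.023 = 1.023 iron
1.023 iron × 0.3643 = 0.3726789 cobalt
0.3726789 cobalt × 1.971 = 0.7345501119 crude
0.7345501119 crude × 0.5493 = 0.40348837646667 platinum
0.40348837646667 platinum × 0.3167 = 0.127784768826994389 nickel

0.12778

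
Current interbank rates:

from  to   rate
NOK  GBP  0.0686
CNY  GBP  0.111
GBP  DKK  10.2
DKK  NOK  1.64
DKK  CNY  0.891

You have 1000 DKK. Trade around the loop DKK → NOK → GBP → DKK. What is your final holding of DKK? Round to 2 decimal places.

1000 DKK × 1.64 = 1640 NOK
1640 NOK × 0.0686 = 112.504 GBP
112.504 GBP × 10.2 = 1147.5408 DKK

1147.54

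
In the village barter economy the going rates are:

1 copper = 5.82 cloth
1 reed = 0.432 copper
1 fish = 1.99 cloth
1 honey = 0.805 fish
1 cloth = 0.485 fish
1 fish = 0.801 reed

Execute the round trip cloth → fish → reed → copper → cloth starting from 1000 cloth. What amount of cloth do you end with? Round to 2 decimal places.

1000 cloth × 0.485 = 485 fish
485 fish × 0.801 = 388.485 reed
388.485 reed × 0.432 = 167.82552 copper
167.82552 copper × 5.82 = 976.7445264 cloth

976.74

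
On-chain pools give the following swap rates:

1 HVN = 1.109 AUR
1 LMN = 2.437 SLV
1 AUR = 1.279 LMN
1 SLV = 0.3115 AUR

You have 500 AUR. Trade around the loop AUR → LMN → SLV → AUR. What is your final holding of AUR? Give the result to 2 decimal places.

485.46

500 AUR × 1.279 = 639.5 LMN
639.5 LMN × 2.437 = 1558.4615 SLV
1558.4615 SLV × 0.3115 = 485.46075725 AUR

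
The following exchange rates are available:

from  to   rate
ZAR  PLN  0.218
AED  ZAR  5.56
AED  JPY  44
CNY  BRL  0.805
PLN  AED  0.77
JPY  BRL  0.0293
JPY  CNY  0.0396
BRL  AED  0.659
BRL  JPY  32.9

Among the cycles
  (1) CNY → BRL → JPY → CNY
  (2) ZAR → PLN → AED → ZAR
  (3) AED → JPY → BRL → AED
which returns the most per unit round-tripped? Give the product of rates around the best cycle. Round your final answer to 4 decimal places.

1.0488

(1) 0.805 × 32.9 × 0.0396 = 1.04879
(2) 0.218 × 0.77 × 5.56 = 0.93330
(3) 44 × 0.0293 × 0.659 = 0.84958
Highest is cycle (1) at 1.0488 (>1, arbitrage).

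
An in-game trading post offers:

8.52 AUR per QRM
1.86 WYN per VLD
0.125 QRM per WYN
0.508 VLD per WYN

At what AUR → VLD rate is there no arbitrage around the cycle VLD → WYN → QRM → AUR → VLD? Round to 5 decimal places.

Known legs of the cycle: 1.86 × 0.125 × 8.52 = 1.9809
For no arbitrage the full-cycle product must be 1, so the missing rate is 1 / 1.9809 ≈ 0.5048210.

0.50482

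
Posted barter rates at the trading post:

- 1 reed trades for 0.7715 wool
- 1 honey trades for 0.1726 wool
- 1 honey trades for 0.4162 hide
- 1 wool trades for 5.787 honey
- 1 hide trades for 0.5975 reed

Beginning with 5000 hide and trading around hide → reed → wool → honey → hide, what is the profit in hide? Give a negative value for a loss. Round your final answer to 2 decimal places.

551.36

5000 hide × 0.5975 = 2987.5 reed
2987.5 reed × 0.7715 = 2304.85625 wool
2304.85625 wool × 5.787 = 13338.20311875 honey
13338.20311875 honey × 0.4162 = 5551.36013802375 hide
Net change: 5551.36013802375 − 5000 = 551.36013802375 hide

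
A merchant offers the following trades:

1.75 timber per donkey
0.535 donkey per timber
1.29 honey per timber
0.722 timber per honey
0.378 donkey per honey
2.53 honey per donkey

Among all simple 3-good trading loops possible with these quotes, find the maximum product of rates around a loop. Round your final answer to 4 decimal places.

timber→donkey→honey→timber: 0.535 × 2.53 × 0.722 = 0.97726
timber→honey→donkey→timber: 1.29 × 0.378 × 1.75 = 0.85334
Maximum is timber→donkey→honey→timber at 0.9773; no arbitrage — every cycle loses value.

0.9773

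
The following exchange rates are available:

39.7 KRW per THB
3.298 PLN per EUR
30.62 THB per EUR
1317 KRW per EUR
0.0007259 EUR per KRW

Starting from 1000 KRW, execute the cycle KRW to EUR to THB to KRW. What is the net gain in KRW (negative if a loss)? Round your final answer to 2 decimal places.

1000 KRW × 0.0007259 = 0.7259 EUR
0.7259 EUR × 30.62 = 22.227058 THB
22.227058 THB × 39.7 = 882.4142026 KRW
Net change: 882.4142026 − 1000 = -117.5857974 KRW

-117.59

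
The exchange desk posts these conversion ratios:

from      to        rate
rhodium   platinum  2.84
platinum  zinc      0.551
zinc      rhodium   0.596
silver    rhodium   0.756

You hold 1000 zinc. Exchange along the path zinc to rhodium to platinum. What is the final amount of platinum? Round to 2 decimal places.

1000 zinc × 0.596 = 596 rhodium
596 rhodium × 2.84 = 1692.64 platinum

1692.64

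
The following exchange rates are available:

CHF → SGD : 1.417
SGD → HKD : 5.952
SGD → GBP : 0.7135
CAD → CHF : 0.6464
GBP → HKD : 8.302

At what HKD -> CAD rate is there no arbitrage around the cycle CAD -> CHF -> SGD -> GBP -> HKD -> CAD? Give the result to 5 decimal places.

Known legs of the cycle: 0.6464 × 1.417 × 0.7135 × 8.302 = 5.4256016499776
For no arbitrage the full-cycle product must be 1, so the missing rate is 1 / 5.4256016499776 ≈ 0.1843114.

0.18431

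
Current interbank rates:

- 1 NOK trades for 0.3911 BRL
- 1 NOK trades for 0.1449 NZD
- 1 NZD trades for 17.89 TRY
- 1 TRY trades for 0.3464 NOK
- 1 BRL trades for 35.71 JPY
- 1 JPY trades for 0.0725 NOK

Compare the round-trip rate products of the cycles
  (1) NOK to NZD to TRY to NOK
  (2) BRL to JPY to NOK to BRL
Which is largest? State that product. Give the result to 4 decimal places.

1.0125

(1) 0.1449 × 17.89 × 0.3464 = 0.89796
(2) 35.71 × 0.0725 × 0.3911 = 1.01255
Highest is cycle (2) at 1.0125 (>1, arbitrage).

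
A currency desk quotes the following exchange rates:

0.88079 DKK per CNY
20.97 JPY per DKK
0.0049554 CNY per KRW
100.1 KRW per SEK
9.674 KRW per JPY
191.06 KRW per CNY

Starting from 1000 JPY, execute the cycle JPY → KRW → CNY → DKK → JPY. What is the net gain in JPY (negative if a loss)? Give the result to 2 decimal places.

-114.57

1000 JPY × 9.674 = 9674 KRW
9674 KRW × 0.0049554 = 47.9385396 CNY
47.9385396 CNY × 0.88079 = 42.223786294284 DKK
42.223786294284 DKK × 20.97 = 885.43279859113548 JPY
Net change: 885.43279859113548 − 1000 = -114.56720140886452 JPY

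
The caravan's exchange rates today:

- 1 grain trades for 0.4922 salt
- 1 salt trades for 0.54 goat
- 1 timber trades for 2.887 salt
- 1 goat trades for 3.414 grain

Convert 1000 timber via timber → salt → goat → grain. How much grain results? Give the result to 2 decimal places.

1000 timber × 2.887 = 2887 salt
2887 salt × 0.54 = 1558.98 goat
1558.98 goat × 3.414 = 5322.35772 grain

5322.36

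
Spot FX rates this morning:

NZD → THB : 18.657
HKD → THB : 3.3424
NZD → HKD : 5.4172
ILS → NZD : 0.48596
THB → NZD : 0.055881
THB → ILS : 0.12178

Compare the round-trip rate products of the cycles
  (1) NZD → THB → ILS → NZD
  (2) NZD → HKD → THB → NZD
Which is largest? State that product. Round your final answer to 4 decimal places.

(1) 18.657 × 0.12178 × 0.48596 = 1.10413
(2) 5.4172 × 3.3424 × 0.055881 = 1.01181
Highest is cycle (1) at 1.1041 (>1, arbitrage).

1.1041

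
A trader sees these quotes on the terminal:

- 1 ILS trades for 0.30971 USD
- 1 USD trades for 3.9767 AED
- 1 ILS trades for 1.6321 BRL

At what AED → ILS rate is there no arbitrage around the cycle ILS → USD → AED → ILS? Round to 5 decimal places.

0.81194

Known legs of the cycle: 0.30971 × 3.9767 = 1.231623757
For no arbitrage the full-cycle product must be 1, so the missing rate is 1 / 1.231623757 ≈ 0.8119363.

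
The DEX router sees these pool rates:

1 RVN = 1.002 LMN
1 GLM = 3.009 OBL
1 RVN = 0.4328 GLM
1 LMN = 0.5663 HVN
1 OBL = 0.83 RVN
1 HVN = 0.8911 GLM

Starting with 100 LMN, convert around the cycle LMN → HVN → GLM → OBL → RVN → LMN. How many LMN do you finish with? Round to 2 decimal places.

126.28

100 LMN × 0.5663 = 56.63 HVN
56.63 HVN × 0.8911 = 50.462993 GLM
50.462993 GLM × 3.009 = 151.843145937 OBL
151.843145937 OBL × 0.83 = 126.02981112771 RVN
126.02981112771 RVN × 1.002 = 126.28187074996542 LMN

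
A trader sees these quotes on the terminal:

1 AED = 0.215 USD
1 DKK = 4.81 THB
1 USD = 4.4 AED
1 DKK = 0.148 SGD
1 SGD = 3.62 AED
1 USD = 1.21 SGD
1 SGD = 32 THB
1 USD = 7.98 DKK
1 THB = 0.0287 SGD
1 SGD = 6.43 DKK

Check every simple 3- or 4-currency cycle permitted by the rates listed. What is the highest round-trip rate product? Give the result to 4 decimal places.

USD→SGD→AED→USD: 1.21 × 3.62 × 0.215 = 0.94174
USD→DKK→SGD→AED→USD: 7.98 × 0.148 × 3.62 × 0.215 = 0.91920
SGD→DKK→THB→SGD: 6.43 × 4.81 × 0.0287 = 0.88764
Maximum is USD→SGD→AED→USD at 0.9417; no arbitrage — every cycle loses value.

0.9417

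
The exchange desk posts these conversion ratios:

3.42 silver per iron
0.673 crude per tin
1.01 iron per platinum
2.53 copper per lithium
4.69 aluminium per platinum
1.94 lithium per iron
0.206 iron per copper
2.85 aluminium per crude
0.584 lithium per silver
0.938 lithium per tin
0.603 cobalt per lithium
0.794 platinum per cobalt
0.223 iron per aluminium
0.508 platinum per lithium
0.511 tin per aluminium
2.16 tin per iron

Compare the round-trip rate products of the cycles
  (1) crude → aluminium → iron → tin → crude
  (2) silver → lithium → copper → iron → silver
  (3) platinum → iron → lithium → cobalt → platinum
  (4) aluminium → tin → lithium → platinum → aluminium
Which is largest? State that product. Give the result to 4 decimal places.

(1) 2.85 × 0.223 × 2.16 × 0.673 = 0.92389
(2) 0.584 × 2.53 × 0.206 × 3.42 = 1.04094
(3) 1.01 × 1.94 × 0.603 × 0.794 = 0.93813
(4) 0.511 × 0.938 × 0.508 × 4.69 = 1.14198
Highest is cycle (4) at 1.1420 (>1, arbitrage).

1.1420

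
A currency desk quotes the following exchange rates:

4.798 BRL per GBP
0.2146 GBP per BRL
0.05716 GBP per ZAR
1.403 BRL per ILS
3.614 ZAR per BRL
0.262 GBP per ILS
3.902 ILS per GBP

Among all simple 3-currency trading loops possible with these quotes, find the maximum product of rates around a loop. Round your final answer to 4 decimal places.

BRL→GBP→ILS→BRL: 0.2146 × 3.902 × 1.403 = 1.17483
BRL→ZAR→GBP→BRL: 3.614 × 0.05716 × 4.798 = 0.99115
Maximum is BRL→GBP→ILS→BRL at 1.1748; arbitrage exists.

1.1748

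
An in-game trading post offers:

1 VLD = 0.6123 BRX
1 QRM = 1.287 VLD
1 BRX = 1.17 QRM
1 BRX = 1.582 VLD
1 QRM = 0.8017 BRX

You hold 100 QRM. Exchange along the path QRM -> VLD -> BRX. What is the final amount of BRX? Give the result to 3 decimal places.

78.803

100 QRM × 1.287 = 128.7 VLD
128.7 VLD × 0.6123 = 78.80301 BRX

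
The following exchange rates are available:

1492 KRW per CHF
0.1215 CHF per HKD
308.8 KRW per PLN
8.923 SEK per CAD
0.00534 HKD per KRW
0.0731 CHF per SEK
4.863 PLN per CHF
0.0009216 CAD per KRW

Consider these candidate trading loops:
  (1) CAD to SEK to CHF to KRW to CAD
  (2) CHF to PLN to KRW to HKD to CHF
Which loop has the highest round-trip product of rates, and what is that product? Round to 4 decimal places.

(1) 8.923 × 0.0731 × 1492 × 0.0009216 = 0.89689
(2) 4.863 × 308.8 × 0.00534 × 0.1215 = 0.97431
Highest is cycle (2) at 0.9743 (≤1, no arbitrage).

0.9743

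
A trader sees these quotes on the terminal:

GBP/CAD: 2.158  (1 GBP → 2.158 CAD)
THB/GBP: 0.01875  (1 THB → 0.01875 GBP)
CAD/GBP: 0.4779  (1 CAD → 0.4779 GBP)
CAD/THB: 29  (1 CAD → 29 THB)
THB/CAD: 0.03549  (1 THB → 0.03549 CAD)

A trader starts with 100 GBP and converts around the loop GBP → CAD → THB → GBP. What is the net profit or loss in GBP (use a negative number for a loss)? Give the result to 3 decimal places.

17.341

100 GBP × 2.158 = 215.8 CAD
215.8 CAD × 29 = 6258.2 THB
6258.2 THB × 0.01875 = 117.34125 GBP
Net change: 117.34125 − 100 = 17.34125 GBP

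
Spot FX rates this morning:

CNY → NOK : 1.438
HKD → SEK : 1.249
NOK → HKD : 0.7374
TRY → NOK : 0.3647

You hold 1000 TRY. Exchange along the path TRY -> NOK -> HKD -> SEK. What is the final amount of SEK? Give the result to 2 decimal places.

1000 TRY × 0.3647 = 364.7 NOK
364.7 NOK × 0.7374 = 268.92978 HKD
268.92978 HKD × 1.249 = 335.89329522 SEK

335.89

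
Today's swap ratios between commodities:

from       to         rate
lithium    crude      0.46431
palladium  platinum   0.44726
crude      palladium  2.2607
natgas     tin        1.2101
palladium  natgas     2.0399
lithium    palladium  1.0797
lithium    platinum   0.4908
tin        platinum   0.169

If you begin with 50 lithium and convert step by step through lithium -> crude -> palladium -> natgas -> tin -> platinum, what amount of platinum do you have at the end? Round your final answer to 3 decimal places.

21.895

50 lithium × 0.46431 = 23.2155 crude
23.2155 crude × 2.2607 = 52.48328085 palladium
52.48328085 palladium × 2.0399 = 107.060644605915 natgas
107.060644605915 natgas × 1.2101 = 129.5540860376177415 tin
129.5540860376177415 tin × 0.169 = 21.8946405403573983135 platinum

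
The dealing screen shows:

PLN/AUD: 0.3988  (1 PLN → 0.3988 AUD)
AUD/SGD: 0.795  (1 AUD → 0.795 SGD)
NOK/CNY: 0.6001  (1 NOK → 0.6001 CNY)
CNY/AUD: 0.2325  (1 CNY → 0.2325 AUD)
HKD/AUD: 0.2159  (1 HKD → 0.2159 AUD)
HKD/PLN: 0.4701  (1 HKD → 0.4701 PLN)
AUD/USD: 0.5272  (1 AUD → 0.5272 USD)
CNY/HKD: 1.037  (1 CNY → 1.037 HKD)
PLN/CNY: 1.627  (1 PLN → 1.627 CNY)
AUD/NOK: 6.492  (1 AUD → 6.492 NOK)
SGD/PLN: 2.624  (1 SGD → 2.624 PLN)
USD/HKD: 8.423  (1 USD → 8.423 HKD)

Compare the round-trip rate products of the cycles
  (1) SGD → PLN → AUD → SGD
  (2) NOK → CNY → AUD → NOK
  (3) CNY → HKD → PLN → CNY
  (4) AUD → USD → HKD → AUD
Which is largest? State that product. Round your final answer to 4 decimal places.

0.9587

(1) 2.624 × 0.3988 × 0.795 = 0.83193
(2) 0.6001 × 0.2325 × 6.492 = 0.90578
(3) 1.037 × 0.4701 × 1.627 = 0.79315
(4) 0.5272 × 8.423 × 0.2159 = 0.95873
Highest is cycle (4) at 0.9587 (≤1, no arbitrage).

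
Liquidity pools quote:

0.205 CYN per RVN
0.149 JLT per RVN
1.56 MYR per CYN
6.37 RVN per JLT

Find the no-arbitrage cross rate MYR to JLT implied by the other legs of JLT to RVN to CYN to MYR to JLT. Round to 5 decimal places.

0.49089

Known legs of the cycle: 6.37 × 0.205 × 1.56 = 2.037126
For no arbitrage the full-cycle product must be 1, so the missing rate is 1 / 2.037126 ≈ 0.4908877.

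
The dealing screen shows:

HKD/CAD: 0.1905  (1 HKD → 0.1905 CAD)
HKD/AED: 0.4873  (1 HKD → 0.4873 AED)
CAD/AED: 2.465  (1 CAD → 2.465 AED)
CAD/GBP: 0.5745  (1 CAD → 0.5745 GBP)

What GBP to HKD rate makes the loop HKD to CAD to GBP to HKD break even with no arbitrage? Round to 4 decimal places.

Known legs of the cycle: 0.1905 × 0.5745 = 0.10944225
For no arbitrage the full-cycle product must be 1, so the missing rate is 1 / 0.10944225 ≈ 9.137239.

9.1372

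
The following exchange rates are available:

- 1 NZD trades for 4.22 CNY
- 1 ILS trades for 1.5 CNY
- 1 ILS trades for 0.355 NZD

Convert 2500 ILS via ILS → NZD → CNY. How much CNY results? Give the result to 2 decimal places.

3745.25

2500 ILS × 0.355 = 887.5 NZD
887.5 NZD × 4.22 = 3745.25 CNY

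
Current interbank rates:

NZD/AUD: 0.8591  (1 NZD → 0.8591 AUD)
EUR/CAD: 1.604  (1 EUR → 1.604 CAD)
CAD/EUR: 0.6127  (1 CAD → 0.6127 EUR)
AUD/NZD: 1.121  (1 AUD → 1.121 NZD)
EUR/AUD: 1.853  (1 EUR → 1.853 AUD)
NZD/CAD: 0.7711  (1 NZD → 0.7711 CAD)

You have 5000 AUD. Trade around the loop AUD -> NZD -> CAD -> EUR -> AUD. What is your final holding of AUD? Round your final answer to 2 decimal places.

4906.93

5000 AUD × 1.121 = 5605 NZD
5605 NZD × 0.7711 = 4322.0155 CAD
4322.0155 CAD × 0.6127 = 2648.09889685 EUR
2648.09889685 EUR × 1.853 = 4906.92725586305 AUD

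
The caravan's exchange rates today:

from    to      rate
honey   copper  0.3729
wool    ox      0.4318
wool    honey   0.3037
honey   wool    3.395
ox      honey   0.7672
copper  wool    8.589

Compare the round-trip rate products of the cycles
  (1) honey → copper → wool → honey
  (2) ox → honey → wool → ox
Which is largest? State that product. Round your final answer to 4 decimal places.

1.1247

(1) 0.3729 × 8.589 × 0.3037 = 0.97270
(2) 0.7672 × 3.395 × 0.4318 = 1.12469
Highest is cycle (2) at 1.1247 (>1, arbitrage).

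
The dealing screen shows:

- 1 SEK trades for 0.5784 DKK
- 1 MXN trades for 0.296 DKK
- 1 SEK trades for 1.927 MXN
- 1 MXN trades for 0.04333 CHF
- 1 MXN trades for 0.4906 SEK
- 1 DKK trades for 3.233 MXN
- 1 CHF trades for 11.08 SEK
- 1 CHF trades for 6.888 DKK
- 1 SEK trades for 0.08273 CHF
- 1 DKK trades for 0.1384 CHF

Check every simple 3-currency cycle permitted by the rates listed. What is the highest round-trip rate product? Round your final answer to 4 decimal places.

MXN→CHF→DKK→MXN: 0.04333 × 6.888 × 3.233 = 0.96491
MXN→CHF→SEK→MXN: 0.04333 × 11.08 × 1.927 = 0.92515
MXN→SEK→DKK→MXN: 0.4906 × 0.5784 × 3.233 = 0.91741
DKK→CHF→SEK→DKK: 0.1384 × 11.08 × 0.5784 = 0.88696
Maximum is MXN→CHF→DKK→MXN at 0.9649; no arbitrage — every cycle loses value.

0.9649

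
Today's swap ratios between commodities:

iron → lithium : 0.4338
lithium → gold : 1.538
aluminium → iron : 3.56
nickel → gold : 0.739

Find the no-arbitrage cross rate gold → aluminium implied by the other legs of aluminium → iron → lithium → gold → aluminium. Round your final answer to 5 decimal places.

Known legs of the cycle: 3.56 × 0.4338 × 1.538 = 2.375176464
For no arbitrage the full-cycle product must be 1, so the missing rate is 1 / 2.375176464 ≈ 0.4210213.

0.42102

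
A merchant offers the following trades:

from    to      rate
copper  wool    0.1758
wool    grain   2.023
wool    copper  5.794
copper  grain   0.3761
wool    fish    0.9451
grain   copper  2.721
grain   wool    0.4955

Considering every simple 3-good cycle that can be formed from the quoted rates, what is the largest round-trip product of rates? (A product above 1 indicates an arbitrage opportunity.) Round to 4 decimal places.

1.0798

grain→wool→copper→grain: 0.4955 × 5.794 × 0.3761 = 1.07976
grain→copper→wool→grain: 2.721 × 0.1758 × 2.023 = 0.96771
Maximum is grain→wool→copper→grain at 1.0798; arbitrage exists.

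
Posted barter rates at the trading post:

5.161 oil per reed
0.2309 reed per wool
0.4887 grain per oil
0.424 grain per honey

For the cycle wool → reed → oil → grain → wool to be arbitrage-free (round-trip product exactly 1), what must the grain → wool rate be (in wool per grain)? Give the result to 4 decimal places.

Known legs of the cycle: 0.2309 × 5.161 × 0.4887 = 0.58237152363
For no arbitrage the full-cycle product must be 1, so the missing rate is 1 / 0.58237152363 ≈ 1.717117.

1.7171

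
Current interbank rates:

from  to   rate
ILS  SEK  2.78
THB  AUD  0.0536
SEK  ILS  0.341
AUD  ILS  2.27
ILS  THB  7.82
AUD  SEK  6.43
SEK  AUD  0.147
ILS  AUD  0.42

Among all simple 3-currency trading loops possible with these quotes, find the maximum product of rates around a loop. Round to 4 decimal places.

0.9515

THB→AUD→ILS→THB: 0.0536 × 2.27 × 7.82 = 0.95148
AUD→ILS→SEK→AUD: 2.27 × 2.78 × 0.147 = 0.92766
AUD→SEK→ILS→AUD: 6.43 × 0.341 × 0.42 = 0.92090
Maximum is THB→AUD→ILS→THB at 0.9515; no arbitrage — every cycle loses value.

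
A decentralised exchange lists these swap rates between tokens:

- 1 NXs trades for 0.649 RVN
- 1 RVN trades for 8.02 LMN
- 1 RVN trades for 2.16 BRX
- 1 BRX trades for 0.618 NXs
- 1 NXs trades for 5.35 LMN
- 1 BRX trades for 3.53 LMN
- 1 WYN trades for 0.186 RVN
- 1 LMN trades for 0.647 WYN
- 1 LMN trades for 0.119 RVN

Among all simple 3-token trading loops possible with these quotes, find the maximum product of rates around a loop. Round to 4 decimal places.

WYN→RVN→LMN→WYN: 0.186 × 8.02 × 0.647 = 0.96514
BRX→LMN→RVN→BRX: 3.53 × 0.119 × 2.16 = 0.90735
NXs→RVN→BRX→NXs: 0.649 × 2.16 × 0.618 = 0.86634
Maximum is WYN→RVN→LMN→WYN at 0.9651; no arbitrage — every cycle loses value.

0.9651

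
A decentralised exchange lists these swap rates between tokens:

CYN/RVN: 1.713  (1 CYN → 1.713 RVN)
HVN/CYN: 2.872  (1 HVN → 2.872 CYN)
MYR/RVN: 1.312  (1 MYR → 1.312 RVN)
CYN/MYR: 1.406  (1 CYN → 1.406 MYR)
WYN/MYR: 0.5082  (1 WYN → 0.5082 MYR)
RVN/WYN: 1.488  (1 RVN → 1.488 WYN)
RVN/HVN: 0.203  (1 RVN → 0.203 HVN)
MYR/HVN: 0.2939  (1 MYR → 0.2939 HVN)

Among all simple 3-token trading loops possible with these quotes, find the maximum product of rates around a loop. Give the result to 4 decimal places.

1.1868

CYN→MYR→HVN→CYN: 1.406 × 0.2939 × 2.872 = 1.18678
RVN→HVN→CYN→RVN: 0.203 × 2.872 × 1.713 = 0.99871
WYN→MYR→RVN→WYN: 0.5082 × 1.312 × 1.488 = 0.99214
Maximum is CYN→MYR→HVN→CYN at 1.1868; arbitrage exists.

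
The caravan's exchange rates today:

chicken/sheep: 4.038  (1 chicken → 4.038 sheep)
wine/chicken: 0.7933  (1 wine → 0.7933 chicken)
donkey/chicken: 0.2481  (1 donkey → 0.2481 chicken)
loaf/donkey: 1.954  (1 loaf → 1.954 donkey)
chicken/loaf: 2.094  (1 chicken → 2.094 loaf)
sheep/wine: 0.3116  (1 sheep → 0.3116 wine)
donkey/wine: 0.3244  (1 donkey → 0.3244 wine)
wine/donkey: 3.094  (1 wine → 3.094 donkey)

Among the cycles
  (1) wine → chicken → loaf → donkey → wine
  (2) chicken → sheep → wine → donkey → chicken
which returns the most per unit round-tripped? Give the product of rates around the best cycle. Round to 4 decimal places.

1.0530

(1) 0.7933 × 2.094 × 1.954 × 0.3244 = 1.05298
(2) 4.038 × 0.3116 × 3.094 × 0.2481 = 0.96585
Highest is cycle (1) at 1.0530 (>1, arbitrage).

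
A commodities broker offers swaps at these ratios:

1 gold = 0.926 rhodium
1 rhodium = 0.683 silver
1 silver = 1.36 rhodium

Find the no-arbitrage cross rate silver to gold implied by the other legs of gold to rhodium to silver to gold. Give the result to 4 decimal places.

1.5811

Known legs of the cycle: 0.926 × 0.683 = 0.632458
For no arbitrage the full-cycle product must be 1, so the missing rate is 1 / 0.632458 ≈ 1.581133.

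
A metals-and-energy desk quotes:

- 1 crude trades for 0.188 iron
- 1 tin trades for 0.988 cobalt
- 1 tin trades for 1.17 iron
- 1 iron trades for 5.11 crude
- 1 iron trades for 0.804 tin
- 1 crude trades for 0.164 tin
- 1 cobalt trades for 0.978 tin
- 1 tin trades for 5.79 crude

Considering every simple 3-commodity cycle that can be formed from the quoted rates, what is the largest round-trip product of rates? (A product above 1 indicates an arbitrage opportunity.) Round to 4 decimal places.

0.9805

tin→iron→crude→tin: 1.17 × 5.11 × 0.164 = 0.98051
tin→crude→iron→tin: 5.79 × 0.188 × 0.804 = 0.87517
Maximum is tin→iron→crude→tin at 0.9805; no arbitrage — every cycle loses value.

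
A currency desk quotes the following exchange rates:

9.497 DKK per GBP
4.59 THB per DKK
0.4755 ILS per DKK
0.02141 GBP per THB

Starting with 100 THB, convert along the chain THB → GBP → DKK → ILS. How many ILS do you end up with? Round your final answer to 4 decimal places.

100 THB × 0.02141 = 2.141 GBP
2.141 GBP × 9.497 = 20.333077 DKK
20.333077 DKK × 0.4755 = 9.6683781135 ILS

9.6684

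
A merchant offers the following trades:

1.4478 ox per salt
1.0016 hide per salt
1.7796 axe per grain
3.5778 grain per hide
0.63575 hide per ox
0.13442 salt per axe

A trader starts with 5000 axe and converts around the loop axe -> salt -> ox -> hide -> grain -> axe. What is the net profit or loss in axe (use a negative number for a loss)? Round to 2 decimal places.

-1061.17

5000 axe × 0.13442 = 672.1 salt
672.1 salt × 1.4478 = 973.06638 ox
973.06638 ox × 0.63575 = 618.626951085 hide
618.626951085 hide × 3.5778 = 2213.323505591913 grain
2213.323505591913 grain × 1.7796 = 3938.8305105513683748 axe
Net change: 3938.8305105513683748 − 5000 = -1061.1694894486316252 axe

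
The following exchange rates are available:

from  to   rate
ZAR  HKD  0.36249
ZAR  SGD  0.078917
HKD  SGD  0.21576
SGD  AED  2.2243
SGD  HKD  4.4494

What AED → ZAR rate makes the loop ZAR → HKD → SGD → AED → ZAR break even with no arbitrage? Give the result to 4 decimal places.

5.7483

Known legs of the cycle: 0.36249 × 0.21576 × 2.2243 = 0.17396437675032
For no arbitrage the full-cycle product must be 1, so the missing rate is 1 / 0.17396437675032 ≈ 5.748303.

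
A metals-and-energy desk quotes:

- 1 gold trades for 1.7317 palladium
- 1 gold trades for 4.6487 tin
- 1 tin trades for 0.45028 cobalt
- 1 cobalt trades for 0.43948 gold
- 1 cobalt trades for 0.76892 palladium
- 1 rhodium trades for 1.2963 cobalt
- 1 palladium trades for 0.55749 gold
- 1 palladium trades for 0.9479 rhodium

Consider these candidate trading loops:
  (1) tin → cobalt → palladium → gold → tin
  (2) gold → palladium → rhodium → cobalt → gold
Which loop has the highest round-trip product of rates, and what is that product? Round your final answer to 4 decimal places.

(1) 0.45028 × 0.76892 × 0.55749 × 4.6487 = 0.89729
(2) 1.7317 × 0.9479 × 1.2963 × 0.43948 = 0.93515
Highest is cycle (2) at 0.9351 (≤1, no arbitrage).

0.9351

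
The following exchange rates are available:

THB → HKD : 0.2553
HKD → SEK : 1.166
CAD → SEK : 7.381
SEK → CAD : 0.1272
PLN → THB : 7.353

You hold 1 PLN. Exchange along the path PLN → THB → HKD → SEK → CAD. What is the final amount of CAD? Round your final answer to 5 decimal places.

0.27842

1 PLN × 7.353 = 7.353 THB
7.353 THB × 0.2553 = 1.8772209 HKD
1.8772209 HKD × 1.166 = 2.1888395694 SEK
2.1888395694 SEK × 0.1272 = 0.27842039322768 CAD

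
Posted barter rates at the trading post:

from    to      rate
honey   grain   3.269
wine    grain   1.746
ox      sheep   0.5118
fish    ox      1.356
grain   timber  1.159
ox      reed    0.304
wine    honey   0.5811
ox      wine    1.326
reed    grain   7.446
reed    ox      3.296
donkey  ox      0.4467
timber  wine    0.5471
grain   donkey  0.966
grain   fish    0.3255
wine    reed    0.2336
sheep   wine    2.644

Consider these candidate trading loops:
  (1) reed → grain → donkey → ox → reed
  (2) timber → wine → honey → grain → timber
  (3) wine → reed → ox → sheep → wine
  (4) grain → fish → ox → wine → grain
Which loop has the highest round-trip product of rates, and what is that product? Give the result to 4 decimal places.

1.2045

(1) 7.446 × 0.966 × 0.4467 × 0.304 = 0.97676
(2) 0.5471 × 0.5811 × 3.269 × 1.159 = 1.20453
(3) 0.2336 × 3.296 × 0.5118 × 2.644 = 1.04189
(4) 0.3255 × 1.356 × 1.326 × 1.746 = 1.02188
Highest is cycle (2) at 1.2045 (>1, arbitrage).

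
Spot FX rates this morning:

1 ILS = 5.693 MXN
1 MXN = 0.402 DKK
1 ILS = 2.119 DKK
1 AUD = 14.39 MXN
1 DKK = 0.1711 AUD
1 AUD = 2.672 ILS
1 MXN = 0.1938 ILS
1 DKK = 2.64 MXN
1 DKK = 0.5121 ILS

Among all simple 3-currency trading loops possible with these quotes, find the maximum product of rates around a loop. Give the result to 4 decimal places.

1.1720

DKK→ILS→MXN→DKK: 0.5121 × 5.693 × 0.402 = 1.17198
DKK→MXN→ILS→DKK: 2.64 × 0.1938 × 2.119 = 1.08415
DKK→AUD→MXN→DKK: 0.1711 × 14.39 × 0.402 = 0.98978
DKK→AUD→ILS→DKK: 0.1711 × 2.672 × 2.119 = 0.96876
Maximum is DKK→ILS→MXN→DKK at 1.1720; arbitrage exists.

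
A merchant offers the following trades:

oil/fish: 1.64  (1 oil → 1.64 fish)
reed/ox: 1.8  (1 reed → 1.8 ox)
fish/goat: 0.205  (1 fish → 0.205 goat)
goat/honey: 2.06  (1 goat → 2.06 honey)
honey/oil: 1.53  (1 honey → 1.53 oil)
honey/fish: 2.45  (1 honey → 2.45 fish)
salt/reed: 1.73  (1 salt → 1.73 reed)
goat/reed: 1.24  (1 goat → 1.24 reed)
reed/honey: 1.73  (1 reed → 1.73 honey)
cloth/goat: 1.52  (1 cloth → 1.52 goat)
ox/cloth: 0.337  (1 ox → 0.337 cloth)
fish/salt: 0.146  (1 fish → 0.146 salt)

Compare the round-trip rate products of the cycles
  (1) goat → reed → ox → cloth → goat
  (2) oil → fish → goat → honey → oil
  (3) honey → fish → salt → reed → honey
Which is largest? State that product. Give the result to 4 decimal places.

1.1433

(1) 1.24 × 1.8 × 0.337 × 1.52 = 1.14332
(2) 1.64 × 0.205 × 2.06 × 1.53 = 1.05964
(3) 2.45 × 0.146 × 1.73 × 1.73 = 1.07056
Highest is cycle (1) at 1.1433 (>1, arbitrage).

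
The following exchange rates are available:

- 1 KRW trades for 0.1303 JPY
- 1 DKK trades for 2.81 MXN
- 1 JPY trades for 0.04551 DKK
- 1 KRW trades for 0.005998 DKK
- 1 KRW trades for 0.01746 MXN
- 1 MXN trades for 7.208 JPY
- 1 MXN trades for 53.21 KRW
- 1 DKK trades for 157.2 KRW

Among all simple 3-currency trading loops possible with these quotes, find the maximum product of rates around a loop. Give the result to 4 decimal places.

JPY→DKK→KRW→JPY: 0.04551 × 157.2 × 0.1303 = 0.93219
JPY→DKK→MXN→JPY: 0.04551 × 2.81 × 7.208 = 0.92178
DKK→MXN→KRW→DKK: 2.81 × 53.21 × 0.005998 = 0.89682
Maximum is JPY→DKK→KRW→JPY at 0.9322; no arbitrage — every cycle loses value.

0.9322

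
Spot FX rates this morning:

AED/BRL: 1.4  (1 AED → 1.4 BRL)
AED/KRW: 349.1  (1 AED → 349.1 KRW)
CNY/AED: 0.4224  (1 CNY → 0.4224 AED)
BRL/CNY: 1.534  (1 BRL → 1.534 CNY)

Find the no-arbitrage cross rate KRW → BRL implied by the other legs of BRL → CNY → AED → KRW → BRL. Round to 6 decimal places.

0.004421

Known legs of the cycle: 1.534 × 0.4224 × 349.1 = 226.20339456
For no arbitrage the full-cycle product must be 1, so the missing rate is 1 / 226.20339456 ≈ 0.00442080.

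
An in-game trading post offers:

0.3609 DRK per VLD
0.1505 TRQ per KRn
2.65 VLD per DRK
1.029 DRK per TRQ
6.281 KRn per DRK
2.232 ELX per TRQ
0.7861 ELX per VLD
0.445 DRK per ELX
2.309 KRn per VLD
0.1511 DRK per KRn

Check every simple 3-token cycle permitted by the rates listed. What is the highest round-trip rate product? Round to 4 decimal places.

0.9727

TRQ→DRK→KRn→TRQ: 1.029 × 6.281 × 0.1505 = 0.97270
VLD→ELX→DRK→VLD: 0.7861 × 0.445 × 2.65 = 0.92701
VLD→KRn→DRK→VLD: 2.309 × 0.1511 × 2.65 = 0.92456
Maximum is TRQ→DRK→KRn→TRQ at 0.9727; no arbitrage — every cycle loses value.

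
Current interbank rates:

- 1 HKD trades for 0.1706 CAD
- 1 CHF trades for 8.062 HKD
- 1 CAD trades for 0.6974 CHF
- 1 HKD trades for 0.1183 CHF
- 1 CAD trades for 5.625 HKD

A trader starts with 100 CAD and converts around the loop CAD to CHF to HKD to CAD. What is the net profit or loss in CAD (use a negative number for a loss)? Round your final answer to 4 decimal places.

100 CAD × 0.6974 = 69.74 CHF
69.74 CHF × 8.062 = 562.24388 HKD
562.24388 HKD × 0.1706 = 95.918805928 CAD
Net change: 95.918805928 − 100 = -4.081194072 CAD

-4.0812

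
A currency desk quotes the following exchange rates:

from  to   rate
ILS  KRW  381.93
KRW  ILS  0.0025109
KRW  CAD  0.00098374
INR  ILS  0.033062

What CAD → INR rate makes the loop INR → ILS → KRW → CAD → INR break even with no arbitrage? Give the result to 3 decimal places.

80.502

Known legs of the cycle: 0.033062 × 381.93 × 0.00098374 = 0.0124220486293284
For no arbitrage the full-cycle product must be 1, so the missing rate is 1 / 0.0124220486293284 ≈ 80.50202.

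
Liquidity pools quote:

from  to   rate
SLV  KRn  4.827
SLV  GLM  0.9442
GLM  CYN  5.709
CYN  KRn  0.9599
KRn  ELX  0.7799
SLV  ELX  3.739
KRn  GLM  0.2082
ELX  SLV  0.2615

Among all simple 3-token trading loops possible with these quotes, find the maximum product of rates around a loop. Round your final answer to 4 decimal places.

GLM→CYN→KRn→GLM: 5.709 × 0.9599 × 0.2082 = 1.14095
SLV→KRn→ELX→SLV: 4.827 × 0.7799 × 0.2615 = 0.98444
Maximum is GLM→CYN→KRn→GLM at 1.1410; arbitrage exists.

1.1410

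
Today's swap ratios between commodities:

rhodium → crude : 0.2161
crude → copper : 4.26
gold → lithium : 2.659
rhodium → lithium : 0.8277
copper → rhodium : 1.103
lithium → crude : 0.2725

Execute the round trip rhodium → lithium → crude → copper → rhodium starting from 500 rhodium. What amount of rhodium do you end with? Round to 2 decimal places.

529.90

500 rhodium × 0.8277 = 413.85 lithium
413.85 lithium × 0.2725 = 112.774125 crude
112.774125 crude × 4.26 = 480.4177725 copper
480.4177725 copper × 1.103 = 529.9008030675 rhodium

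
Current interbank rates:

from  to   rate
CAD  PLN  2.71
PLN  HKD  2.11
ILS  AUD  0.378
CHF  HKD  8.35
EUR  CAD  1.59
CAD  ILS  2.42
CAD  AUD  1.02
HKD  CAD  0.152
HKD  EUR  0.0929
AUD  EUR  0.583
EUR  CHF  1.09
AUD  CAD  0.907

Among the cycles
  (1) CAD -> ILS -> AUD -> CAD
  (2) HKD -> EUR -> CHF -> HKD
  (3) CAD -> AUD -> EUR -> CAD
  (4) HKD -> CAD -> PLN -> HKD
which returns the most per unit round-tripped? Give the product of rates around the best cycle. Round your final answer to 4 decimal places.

0.9455

(1) 2.42 × 0.378 × 0.907 = 0.82969
(2) 0.0929 × 1.09 × 8.35 = 0.84553
(3) 1.02 × 0.583 × 1.59 = 0.94551
(4) 0.152 × 2.71 × 2.11 = 0.86915
Highest is cycle (3) at 0.9455 (≤1, no arbitrage).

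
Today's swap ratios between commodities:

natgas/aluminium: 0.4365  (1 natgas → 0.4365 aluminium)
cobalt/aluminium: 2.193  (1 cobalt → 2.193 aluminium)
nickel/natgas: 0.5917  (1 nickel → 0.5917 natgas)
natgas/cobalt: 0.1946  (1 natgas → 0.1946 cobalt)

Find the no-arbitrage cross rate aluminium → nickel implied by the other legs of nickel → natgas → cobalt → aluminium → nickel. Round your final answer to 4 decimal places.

Known legs of the cycle: 0.5917 × 0.1946 × 2.193 = 0.25251259026
For no arbitrage the full-cycle product must be 1, so the missing rate is 1 / 0.25251259026 ≈ 3.960199.

3.9602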